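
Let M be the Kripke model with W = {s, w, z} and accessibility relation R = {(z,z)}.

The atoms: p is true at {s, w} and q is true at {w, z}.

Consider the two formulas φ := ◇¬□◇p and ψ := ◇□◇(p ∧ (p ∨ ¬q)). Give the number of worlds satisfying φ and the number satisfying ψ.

1 and 0

For ◇¬□◇p:
s: no successors, so ◇¬□◇p fails. ✗
w: no successors, so ◇¬□◇p fails. ✗
z: successors {z}; ¬□◇p there: z:T. ✓
— 1 world.
For ◇□◇(p ∧ (p ∨ ¬q)):
s: no successors, so ◇□◇(p ∧ (p ∨ ¬q)) fails. ✗
w: no successors, so ◇□◇(p ∧ (p ∨ ¬q)) fails. ✗
z: successors {z}; □◇(p ∧ (p ∨ ¬q)) there: z:F. ✗
— 0 worlds.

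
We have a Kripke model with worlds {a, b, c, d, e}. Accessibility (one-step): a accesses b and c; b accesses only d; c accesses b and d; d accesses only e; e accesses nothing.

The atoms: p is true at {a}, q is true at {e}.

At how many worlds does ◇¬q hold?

a: successors {b, c}; ¬q there: b:T, c:T. ✓
b: successors {d}; ¬q there: d:T. ✓
c: successors {b, d}; ¬q there: b:T, d:T. ✓
d: successors {e}; ¬q there: e:F. ✗
e: no successors, so ◇¬q fails. ✗
Satisfying worlds: {a, b, c}.

3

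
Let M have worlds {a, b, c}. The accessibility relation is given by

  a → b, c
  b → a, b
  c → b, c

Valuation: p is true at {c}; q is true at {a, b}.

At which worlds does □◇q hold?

a: successors {b, c}; ◇q there: b:T, c:T. ✓
b: successors {a, b}; ◇q there: a:T, b:T. ✓
c: successors {b, c}; ◇q there: b:T, c:T. ✓

{a, b, c}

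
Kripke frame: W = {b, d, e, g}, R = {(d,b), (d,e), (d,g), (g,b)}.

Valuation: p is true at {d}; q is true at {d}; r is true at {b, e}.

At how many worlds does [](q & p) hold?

b: no successors, so [](q & p) holds vacuously. ✓
d: successors {b, e, g}; q & p there: b:F, e:F, g:F. ✗
e: no successors, so [](q & p) holds vacuously. ✓
g: successors {b}; q & p there: b:F. ✗
Satisfying worlds: {b, e}.

2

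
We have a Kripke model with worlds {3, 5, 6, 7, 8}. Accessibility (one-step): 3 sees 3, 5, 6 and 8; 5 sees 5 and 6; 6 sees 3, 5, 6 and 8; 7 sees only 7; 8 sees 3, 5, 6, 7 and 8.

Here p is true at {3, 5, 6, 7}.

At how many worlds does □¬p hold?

0

3: successors {3, 5, 6, 8}; ¬p there: 3:F, 5:F, 6:F, 8:T. ✗
5: successors {5, 6}; ¬p there: 5:F, 6:F. ✗
6: successors {3, 5, 6, 8}; ¬p there: 3:F, 5:F, 6:F, 8:T. ✗
7: successors {7}; ¬p there: 7:F. ✗
8: successors {3, 5, 6, 7, 8}; ¬p there: 3:F, 5:F, 6:F, 7:F, 8:T. ✗
Satisfying worlds: ∅.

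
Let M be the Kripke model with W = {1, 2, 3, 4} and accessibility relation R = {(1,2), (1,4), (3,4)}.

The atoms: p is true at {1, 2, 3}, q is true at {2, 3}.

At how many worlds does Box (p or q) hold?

2

1: successors {2, 4}; p or q there: 2:T, 4:F. ✗
2: no successors, so Box (p or q) holds vacuously. ✓
3: successors {4}; p or q there: 4:F. ✗
4: no successors, so Box (p or q) holds vacuously. ✓
Satisfying worlds: {2, 4}.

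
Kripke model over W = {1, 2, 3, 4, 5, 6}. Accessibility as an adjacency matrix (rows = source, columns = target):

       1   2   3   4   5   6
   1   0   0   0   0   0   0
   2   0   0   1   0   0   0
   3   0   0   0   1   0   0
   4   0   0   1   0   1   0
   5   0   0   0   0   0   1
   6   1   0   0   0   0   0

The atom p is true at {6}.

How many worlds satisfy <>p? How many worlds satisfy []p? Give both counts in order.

1 and 2

For <>p:
1: no successors, so <>p fails. ✗
2: successors {3}; p there: 3:F. ✗
3: successors {4}; p there: 4:F. ✗
4: successors {3, 5}; p there: 3:F, 5:F. ✗
5: successors {6}; p there: 6:T. ✓
6: successors {1}; p there: 1:F. ✗
— 1 world.
For []p:
1: no successors, so []p holds vacuously. ✓
2: successors {3}; p there: 3:F. ✗
3: successors {4}; p there: 4:F. ✗
4: successors {3, 5}; p there: 3:F, 5:F. ✗
5: successors {6}; p there: 6:T. ✓
6: successors {1}; p there: 1:F. ✗
— 2 worlds.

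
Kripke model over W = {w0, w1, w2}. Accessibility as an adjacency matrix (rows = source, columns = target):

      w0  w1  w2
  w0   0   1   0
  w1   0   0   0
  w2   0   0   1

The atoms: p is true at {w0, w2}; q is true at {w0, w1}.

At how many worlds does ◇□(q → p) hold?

2

w0: successors {w1}; □(q → p) there: w1:T. ✓
w1: no successors, so ◇□(q → p) fails. ✗
w2: successors {w2}; □(q → p) there: w2:T. ✓
Satisfying worlds: {w0, w2}.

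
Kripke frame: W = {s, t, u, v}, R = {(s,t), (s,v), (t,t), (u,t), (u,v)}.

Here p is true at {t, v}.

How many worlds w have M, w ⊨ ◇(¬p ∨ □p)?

3

s: successors {t, v}; ¬p ∨ □p there: t:T, v:T. ✓
t: successors {t}; ¬p ∨ □p there: t:T. ✓
u: successors {t, v}; ¬p ∨ □p there: t:T, v:T. ✓
v: no successors, so ◇(¬p ∨ □p) fails. ✗
Satisfying worlds: {s, t, u}.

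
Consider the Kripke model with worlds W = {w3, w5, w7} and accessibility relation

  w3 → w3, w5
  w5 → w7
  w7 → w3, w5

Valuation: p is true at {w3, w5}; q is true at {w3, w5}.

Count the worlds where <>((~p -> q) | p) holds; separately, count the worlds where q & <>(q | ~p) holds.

2 and 2

For <>((~p -> q) | p):
w3: successors {w3, w5}; (~p -> q) | p there: w3:T, w5:T. ✓
w5: successors {w7}; (~p -> q) | p there: w7:F. ✗
w7: successors {w3, w5}; (~p -> q) | p there: w3:T, w5:T. ✓
— 2 worlds.
For q & <>(q | ~p):
w3: q is T, <>(q | ~p) is T. ✓
w5: q is T, <>(q | ~p) is T. ✓
w7: q is F, <>(q | ~p) is T. ✗
— 2 worlds.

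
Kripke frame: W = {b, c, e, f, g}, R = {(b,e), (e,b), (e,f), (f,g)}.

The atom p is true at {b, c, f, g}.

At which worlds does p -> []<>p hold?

b: p is T, []<>p is T. ✓
c: p is T, []<>p is T. ✓
e: p is F, []<>p is F. ✓
f: p is T, []<>p is F. ✗
g: p is T, []<>p is T. ✓

{b, c, e, g}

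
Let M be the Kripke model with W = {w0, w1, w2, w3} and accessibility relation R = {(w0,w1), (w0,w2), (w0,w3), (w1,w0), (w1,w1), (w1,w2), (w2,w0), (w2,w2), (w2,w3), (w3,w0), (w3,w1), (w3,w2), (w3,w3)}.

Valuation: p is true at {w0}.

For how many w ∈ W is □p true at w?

w0: successors {w1, w2, w3}; p there: w1:F, w2:F, w3:F. ✗
w1: successors {w0, w1, w2}; p there: w0:T, w1:F, w2:F. ✗
w2: successors {w0, w2, w3}; p there: w0:T, w2:F, w3:F. ✗
w3: successors {w0, w1, w2, w3}; p there: w0:T, w1:F, w2:F, w3:F. ✗
Satisfying worlds: ∅.

0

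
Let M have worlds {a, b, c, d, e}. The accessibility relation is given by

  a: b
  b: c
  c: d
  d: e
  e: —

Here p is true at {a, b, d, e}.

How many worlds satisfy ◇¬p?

a: successors {b}; ¬p there: b:F. ✗
b: successors {c}; ¬p there: c:T. ✓
c: successors {d}; ¬p there: d:F. ✗
d: successors {e}; ¬p there: e:F. ✗
e: no successors, so ◇¬p fails. ✗
Satisfying worlds: {b}.

1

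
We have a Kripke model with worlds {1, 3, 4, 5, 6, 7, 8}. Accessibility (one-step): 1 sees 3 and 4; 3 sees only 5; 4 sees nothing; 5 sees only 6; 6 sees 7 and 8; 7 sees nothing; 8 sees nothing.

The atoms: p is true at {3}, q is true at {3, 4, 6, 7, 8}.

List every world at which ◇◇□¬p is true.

1: successors {3, 4}; ◇□¬p there: 3:T, 4:F. ✓
3: successors {5}; ◇□¬p there: 5:T. ✓
4: no successors, so ◇◇□¬p fails. ✗
5: successors {6}; ◇□¬p there: 6:T. ✓
6: successors {7, 8}; ◇□¬p there: 7:F, 8:F. ✗
7: no successors, so ◇◇□¬p fails. ✗
8: no successors, so ◇◇□¬p fails. ✗

{1, 3, 5}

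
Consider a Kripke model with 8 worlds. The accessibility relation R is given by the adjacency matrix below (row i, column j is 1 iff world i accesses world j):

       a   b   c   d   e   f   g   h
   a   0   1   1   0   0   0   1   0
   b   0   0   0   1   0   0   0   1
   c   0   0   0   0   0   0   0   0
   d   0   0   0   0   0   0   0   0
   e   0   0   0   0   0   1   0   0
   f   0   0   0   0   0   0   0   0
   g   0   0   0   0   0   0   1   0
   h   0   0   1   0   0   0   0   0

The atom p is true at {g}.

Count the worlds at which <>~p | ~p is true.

a: <>~p is T, ~p is T. ✓
b: <>~p is T, ~p is T. ✓
c: <>~p is F, ~p is T. ✓
d: <>~p is F, ~p is T. ✓
e: <>~p is T, ~p is T. ✓
f: <>~p is F, ~p is T. ✓
g: <>~p is F, ~p is F. ✗
h: <>~p is T, ~p is T. ✓
Satisfying worlds: {a, b, c, d, e, f, h}.

7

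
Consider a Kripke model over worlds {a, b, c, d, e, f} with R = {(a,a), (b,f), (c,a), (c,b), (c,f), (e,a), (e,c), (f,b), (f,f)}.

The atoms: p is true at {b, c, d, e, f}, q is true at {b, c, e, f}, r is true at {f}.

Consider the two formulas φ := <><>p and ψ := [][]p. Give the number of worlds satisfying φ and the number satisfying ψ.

For <><>p:
a: successors {a}; <>p there: a:F. ✗
b: successors {f}; <>p there: f:T. ✓
c: successors {a, b, f}; <>p there: a:F, b:T, f:T. ✓
d: no successors, so <><>p fails. ✗
e: successors {a, c}; <>p there: a:F, c:T. ✓
f: successors {b, f}; <>p there: b:T, f:T. ✓
— 4 worlds.
For [][]p:
a: successors {a}; []p there: a:F. ✗
b: successors {f}; []p there: f:T. ✓
c: successors {a, b, f}; []p there: a:F, b:T, f:T. ✗
d: no successors, so [][]p holds vacuously. ✓
e: successors {a, c}; []p there: a:F, c:F. ✗
f: successors {b, f}; []p there: b:T, f:T. ✓
— 3 worlds.

4 and 3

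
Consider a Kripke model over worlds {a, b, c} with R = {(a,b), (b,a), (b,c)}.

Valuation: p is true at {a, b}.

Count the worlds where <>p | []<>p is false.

0

a: <>p is T, []<>p is T. ✓
b: <>p is T, []<>p is F. ✓
c: <>p is F, []<>p is T. ✓
Satisfying worlds: {a, b, c}.
So <>p | []<>p fails at the other 0 worlds.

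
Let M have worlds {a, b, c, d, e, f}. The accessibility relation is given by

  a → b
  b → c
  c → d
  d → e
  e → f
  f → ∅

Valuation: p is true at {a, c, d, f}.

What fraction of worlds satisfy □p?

2/3

a: successors {b}; p there: b:F. ✗
b: successors {c}; p there: c:T. ✓
c: successors {d}; p there: d:T. ✓
d: successors {e}; p there: e:F. ✗
e: successors {f}; p there: f:T. ✓
f: no successors, so □p holds vacuously. ✓
That's 4 of 6 worlds, so 4/6 = 2/3.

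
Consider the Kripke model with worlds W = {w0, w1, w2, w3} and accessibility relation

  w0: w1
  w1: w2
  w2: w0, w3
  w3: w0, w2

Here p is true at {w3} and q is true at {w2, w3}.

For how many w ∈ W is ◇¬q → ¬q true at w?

2

w0: ◇¬q is T, ¬q is T. ✓
w1: ◇¬q is F, ¬q is T. ✓
w2: ◇¬q is T, ¬q is F. ✗
w3: ◇¬q is T, ¬q is F. ✗
Satisfying worlds: {w0, w1}.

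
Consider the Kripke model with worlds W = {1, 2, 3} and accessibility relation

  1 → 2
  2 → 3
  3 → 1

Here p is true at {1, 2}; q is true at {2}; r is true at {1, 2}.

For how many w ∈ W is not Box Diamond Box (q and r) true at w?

2

1: Box Diamond Box (q and r) is F. ✓
2: Box Diamond Box (q and r) is T. ✗
3: Box Diamond Box (q and r) is F. ✓
Satisfying worlds: {1, 3}.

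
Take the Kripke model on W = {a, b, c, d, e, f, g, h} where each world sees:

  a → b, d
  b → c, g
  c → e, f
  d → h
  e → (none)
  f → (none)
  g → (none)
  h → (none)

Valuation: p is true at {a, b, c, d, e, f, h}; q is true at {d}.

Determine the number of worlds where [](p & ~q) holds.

a: successors {b, d}; p & ~q there: b:T, d:F. ✗
b: successors {c, g}; p & ~q there: c:T, g:F. ✗
c: successors {e, f}; p & ~q there: e:T, f:T. ✓
d: successors {h}; p & ~q there: h:T. ✓
e: no successors, so [](p & ~q) holds vacuously. ✓
f: no successors, so [](p & ~q) holds vacuously. ✓
g: no successors, so [](p & ~q) holds vacuously. ✓
h: no successors, so [](p & ~q) holds vacuously. ✓
Satisfying worlds: {c, d, e, f, g, h}.

6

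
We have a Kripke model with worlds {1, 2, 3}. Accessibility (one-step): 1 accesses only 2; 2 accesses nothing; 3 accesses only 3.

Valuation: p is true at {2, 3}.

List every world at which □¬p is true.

{2}

1: successors {2}; ¬p there: 2:F. ✗
2: no successors, so □¬p holds vacuously. ✓
3: successors {3}; ¬p there: 3:F. ✗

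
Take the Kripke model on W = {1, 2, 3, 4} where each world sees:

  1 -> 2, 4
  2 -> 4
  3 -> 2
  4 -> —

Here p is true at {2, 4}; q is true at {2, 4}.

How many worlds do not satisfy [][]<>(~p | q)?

2

1: successors {2, 4}; []<>(~p | q) there: 2:F, 4:T. ✗
2: successors {4}; []<>(~p | q) there: 4:T. ✓
3: successors {2}; []<>(~p | q) there: 2:F. ✗
4: no successors, so [][]<>(~p | q) holds vacuously. ✓
Satisfying worlds: {2, 4}.
So [][]<>(~p | q) fails at the other 2 worlds.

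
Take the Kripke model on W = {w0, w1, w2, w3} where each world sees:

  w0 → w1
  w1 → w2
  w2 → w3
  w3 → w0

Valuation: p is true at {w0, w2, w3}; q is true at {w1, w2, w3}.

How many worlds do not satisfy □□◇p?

1

w0: successors {w1}; □◇p there: w1:T. ✓
w1: successors {w2}; □◇p there: w2:T. ✓
w2: successors {w3}; □◇p there: w3:F. ✗
w3: successors {w0}; □◇p there: w0:T. ✓
Satisfying worlds: {w0, w1, w3}.
So □□◇p fails at the other 1 world.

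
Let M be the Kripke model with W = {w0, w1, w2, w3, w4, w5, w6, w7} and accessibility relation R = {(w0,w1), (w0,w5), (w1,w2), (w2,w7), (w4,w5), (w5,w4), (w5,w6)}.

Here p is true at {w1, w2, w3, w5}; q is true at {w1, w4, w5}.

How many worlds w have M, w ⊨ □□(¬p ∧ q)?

4

w0: successors {w1, w5}; □(¬p ∧ q) there: w1:F, w5:F. ✗
w1: successors {w2}; □(¬p ∧ q) there: w2:F. ✗
w2: successors {w7}; □(¬p ∧ q) there: w7:T. ✓
w3: no successors, so □□(¬p ∧ q) holds vacuously. ✓
w4: successors {w5}; □(¬p ∧ q) there: w5:F. ✗
w5: successors {w4, w6}; □(¬p ∧ q) there: w4:F, w6:T. ✗
w6: no successors, so □□(¬p ∧ q) holds vacuously. ✓
w7: no successors, so □□(¬p ∧ q) holds vacuously. ✓
Satisfying worlds: {w2, w3, w6, w7}.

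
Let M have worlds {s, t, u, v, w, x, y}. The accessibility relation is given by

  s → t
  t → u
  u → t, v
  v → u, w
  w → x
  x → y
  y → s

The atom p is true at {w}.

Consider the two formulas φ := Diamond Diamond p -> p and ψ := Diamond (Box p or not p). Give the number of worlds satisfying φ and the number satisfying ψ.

6 and 7

For Diamond Diamond p -> p:
s: Diamond Diamond p is F, p is F. ✓
t: Diamond Diamond p is F, p is F. ✓
u: Diamond Diamond p is T, p is F. ✗
v: Diamond Diamond p is F, p is F. ✓
w: Diamond Diamond p is F, p is T. ✓
x: Diamond Diamond p is F, p is F. ✓
y: Diamond Diamond p is F, p is F. ✓
— 6 worlds.
For Diamond (Box p or not p):
s: successors {t}; Box p or not p there: t:T. ✓
t: successors {u}; Box p or not p there: u:T. ✓
u: successors {t, v}; Box p or not p there: t:T, v:T. ✓
v: successors {u, w}; Box p or not p there: u:T, w:F. ✓
w: successors {x}; Box p or not p there: x:T. ✓
x: successors {y}; Box p or not p there: y:T. ✓
y: successors {s}; Box p or not p there: s:T. ✓
— 7 worlds.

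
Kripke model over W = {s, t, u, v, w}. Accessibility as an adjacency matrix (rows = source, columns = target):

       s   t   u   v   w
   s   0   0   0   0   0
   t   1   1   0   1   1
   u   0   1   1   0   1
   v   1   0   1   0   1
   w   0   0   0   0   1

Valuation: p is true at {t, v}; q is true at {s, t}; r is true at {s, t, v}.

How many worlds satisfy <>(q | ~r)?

s: no successors, so <>(q | ~r) fails. ✗
t: successors {s, t, v, w}; q | ~r there: s:T, t:T, v:F, w:T. ✓
u: successors {t, u, w}; q | ~r there: t:T, u:T, w:T. ✓
v: successors {s, u, w}; q | ~r there: s:T, u:T, w:T. ✓
w: successors {w}; q | ~r there: w:T. ✓
Satisfying worlds: {t, u, v, w}.

4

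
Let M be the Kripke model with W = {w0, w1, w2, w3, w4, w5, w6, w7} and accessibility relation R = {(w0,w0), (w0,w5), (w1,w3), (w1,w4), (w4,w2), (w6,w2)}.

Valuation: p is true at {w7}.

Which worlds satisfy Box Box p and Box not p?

{w2, w3, w4, w5, w6, w7}

w0: Box Box p is F, Box not p is T. ✗
w1: Box Box p is F, Box not p is T. ✗
w2: Box Box p is T, Box not p is T. ✓
w3: Box Box p is T, Box not p is T. ✓
w4: Box Box p is T, Box not p is T. ✓
w5: Box Box p is T, Box not p is T. ✓
w6: Box Box p is T, Box not p is T. ✓
w7: Box Box p is T, Box not p is T. ✓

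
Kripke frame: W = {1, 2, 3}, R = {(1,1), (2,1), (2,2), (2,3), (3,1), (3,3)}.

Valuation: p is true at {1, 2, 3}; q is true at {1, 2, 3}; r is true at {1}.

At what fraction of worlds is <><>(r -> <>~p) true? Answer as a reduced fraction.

2/3

1: successors {1}; <>(r -> <>~p) there: 1:F. ✗
2: successors {1, 2, 3}; <>(r -> <>~p) there: 1:F, 2:T, 3:T. ✓
3: successors {1, 3}; <>(r -> <>~p) there: 1:F, 3:T. ✓
That's 2 of 3 worlds, so 2/3.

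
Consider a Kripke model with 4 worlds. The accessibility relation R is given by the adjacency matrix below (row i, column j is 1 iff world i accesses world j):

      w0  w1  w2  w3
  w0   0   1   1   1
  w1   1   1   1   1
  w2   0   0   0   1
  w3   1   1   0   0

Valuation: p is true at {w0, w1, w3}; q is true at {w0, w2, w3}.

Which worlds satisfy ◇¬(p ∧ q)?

{w0, w1, w3}

w0: successors {w1, w2, w3}; ¬(p ∧ q) there: w1:T, w2:T, w3:F. ✓
w1: successors {w0, w1, w2, w3}; ¬(p ∧ q) there: w0:F, w1:T, w2:T, w3:F. ✓
w2: successors {w3}; ¬(p ∧ q) there: w3:F. ✗
w3: successors {w0, w1}; ¬(p ∧ q) there: w0:F, w1:T. ✓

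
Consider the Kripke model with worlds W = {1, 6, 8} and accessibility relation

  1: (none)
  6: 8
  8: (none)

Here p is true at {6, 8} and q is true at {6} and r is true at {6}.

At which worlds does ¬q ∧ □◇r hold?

{1, 8}

1: ¬q is T, □◇r is T. ✓
6: ¬q is F, □◇r is F. ✗
8: ¬q is T, □◇r is T. ✓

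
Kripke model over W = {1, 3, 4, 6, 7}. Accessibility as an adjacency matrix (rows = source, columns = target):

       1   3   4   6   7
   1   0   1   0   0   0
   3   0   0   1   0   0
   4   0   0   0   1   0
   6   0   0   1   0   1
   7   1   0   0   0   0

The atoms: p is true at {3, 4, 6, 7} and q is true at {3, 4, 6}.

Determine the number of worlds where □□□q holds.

2

1: successors {3}; □□q there: 3:T. ✓
3: successors {4}; □□q there: 4:F. ✗
4: successors {6}; □□q there: 6:F. ✗
6: successors {4, 7}; □□q there: 4:F, 7:T. ✗
7: successors {1}; □□q there: 1:T. ✓
Satisfying worlds: {1, 7}.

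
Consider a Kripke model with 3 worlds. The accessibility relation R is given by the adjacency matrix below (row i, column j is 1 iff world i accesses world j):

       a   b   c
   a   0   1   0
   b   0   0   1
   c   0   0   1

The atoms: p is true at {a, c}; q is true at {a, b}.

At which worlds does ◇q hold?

a: successors {b}; q there: b:T. ✓
b: successors {c}; q there: c:F. ✗
c: successors {c}; q there: c:F. ✗

{a}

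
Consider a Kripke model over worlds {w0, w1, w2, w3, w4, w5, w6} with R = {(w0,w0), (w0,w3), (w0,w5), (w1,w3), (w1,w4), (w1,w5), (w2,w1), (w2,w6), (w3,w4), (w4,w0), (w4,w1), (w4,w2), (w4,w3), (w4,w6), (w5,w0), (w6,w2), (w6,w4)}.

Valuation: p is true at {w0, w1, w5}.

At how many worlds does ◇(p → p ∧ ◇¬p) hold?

w0: successors {w0, w3, w5}; p → p ∧ ◇¬p there: w0:T, w3:T, w5:F. ✓
w1: successors {w3, w4, w5}; p → p ∧ ◇¬p there: w3:T, w4:T, w5:F. ✓
w2: successors {w1, w6}; p → p ∧ ◇¬p there: w1:T, w6:T. ✓
w3: successors {w4}; p → p ∧ ◇¬p there: w4:T. ✓
w4: successors {w0, w1, w2, w3, w6}; p → p ∧ ◇¬p there: w0:T, w1:T, w2:T, w3:T, w6:T. ✓
w5: successors {w0}; p → p ∧ ◇¬p there: w0:T. ✓
w6: successors {w2, w4}; p → p ∧ ◇¬p there: w2:T, w4:T. ✓
Satisfying worlds: {w0, w1, w2, w3, w4, w5, w6}.

7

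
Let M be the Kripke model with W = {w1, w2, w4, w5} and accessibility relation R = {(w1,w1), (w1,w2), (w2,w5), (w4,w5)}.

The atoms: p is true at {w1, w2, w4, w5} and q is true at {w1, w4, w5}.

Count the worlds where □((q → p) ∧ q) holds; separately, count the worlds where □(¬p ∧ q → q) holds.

3 and 4

For □((q → p) ∧ q):
w1: successors {w1, w2}; (q → p) ∧ q there: w1:T, w2:F. ✗
w2: successors {w5}; (q → p) ∧ q there: w5:T. ✓
w4: successors {w5}; (q → p) ∧ q there: w5:T. ✓
w5: no successors, so □((q → p) ∧ q) holds vacuously. ✓
— 3 worlds.
For □(¬p ∧ q → q):
w1: successors {w1, w2}; ¬p ∧ q → q there: w1:T, w2:T. ✓
w2: successors {w5}; ¬p ∧ q → q there: w5:T. ✓
w4: successors {w5}; ¬p ∧ q → q there: w5:T. ✓
w5: no successors, so □(¬p ∧ q → q) holds vacuously. ✓
— 4 worlds.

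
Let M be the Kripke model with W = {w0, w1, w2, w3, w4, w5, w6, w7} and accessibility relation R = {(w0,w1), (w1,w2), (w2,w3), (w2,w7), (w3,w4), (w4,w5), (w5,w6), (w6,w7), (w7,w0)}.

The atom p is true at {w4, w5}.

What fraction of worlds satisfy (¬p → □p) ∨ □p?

w0: ¬p → □p is F, □p is F. ✗
w1: ¬p → □p is F, □p is F. ✗
w2: ¬p → □p is F, □p is F. ✗
w3: ¬p → □p is T, □p is T. ✓
w4: ¬p → □p is T, □p is T. ✓
w5: ¬p → □p is T, □p is F. ✓
w6: ¬p → □p is F, □p is F. ✗
w7: ¬p → □p is F, □p is F. ✗
That's 3 of 8 worlds, so 3/8.

3/8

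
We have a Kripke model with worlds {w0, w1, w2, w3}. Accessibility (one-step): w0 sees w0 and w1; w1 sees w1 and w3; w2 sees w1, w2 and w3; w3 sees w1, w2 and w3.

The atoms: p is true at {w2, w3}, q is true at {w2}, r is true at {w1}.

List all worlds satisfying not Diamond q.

{w0, w1}

w0: Diamond q is F. ✓
w1: Diamond q is F. ✓
w2: Diamond q is T. ✗
w3: Diamond q is T. ✗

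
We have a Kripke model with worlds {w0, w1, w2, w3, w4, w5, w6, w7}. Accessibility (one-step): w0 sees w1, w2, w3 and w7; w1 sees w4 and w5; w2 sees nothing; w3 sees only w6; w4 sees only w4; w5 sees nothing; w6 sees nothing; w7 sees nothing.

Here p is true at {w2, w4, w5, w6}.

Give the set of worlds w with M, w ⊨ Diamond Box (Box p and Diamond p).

{w0, w1, w3, w4}

w0: successors {w1, w2, w3, w7}; Box (Box p and Diamond p) there: w1:F, w2:T, w3:F, w7:T. ✓
w1: successors {w4, w5}; Box (Box p and Diamond p) there: w4:T, w5:T. ✓
w2: no successors, so Diamond Box (Box p and Diamond p) fails. ✗
w3: successors {w6}; Box (Box p and Diamond p) there: w6:T. ✓
w4: successors {w4}; Box (Box p and Diamond p) there: w4:T. ✓
w5: no successors, so Diamond Box (Box p and Diamond p) fails. ✗
w6: no successors, so Diamond Box (Box p and Diamond p) fails. ✗
w7: no successors, so Diamond Box (Box p and Diamond p) fails. ✗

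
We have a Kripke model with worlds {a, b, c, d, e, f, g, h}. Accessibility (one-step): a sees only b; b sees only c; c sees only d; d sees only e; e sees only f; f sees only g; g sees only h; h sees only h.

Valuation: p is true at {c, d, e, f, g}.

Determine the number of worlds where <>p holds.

a: successors {b}; p there: b:F. ✗
b: successors {c}; p there: c:T. ✓
c: successors {d}; p there: d:T. ✓
d: successors {e}; p there: e:T. ✓
e: successors {f}; p there: f:T. ✓
f: successors {g}; p there: g:T. ✓
g: successors {h}; p there: h:F. ✗
h: successors {h}; p there: h:F. ✗
Satisfying worlds: {b, c, d, e, f}.

5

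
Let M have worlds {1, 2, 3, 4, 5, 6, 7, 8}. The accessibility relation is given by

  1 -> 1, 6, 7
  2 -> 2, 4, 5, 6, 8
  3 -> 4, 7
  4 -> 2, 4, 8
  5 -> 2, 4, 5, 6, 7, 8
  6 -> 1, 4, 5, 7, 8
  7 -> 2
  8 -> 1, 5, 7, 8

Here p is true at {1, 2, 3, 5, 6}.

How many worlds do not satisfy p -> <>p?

1: p is T, <>p is T. ✓
2: p is T, <>p is T. ✓
3: p is T, <>p is F. ✗
4: p is F, <>p is T. ✓
5: p is T, <>p is T. ✓
6: p is T, <>p is T. ✓
7: p is F, <>p is T. ✓
8: p is F, <>p is T. ✓
Satisfying worlds: {1, 2, 4, 5, 6, 7, 8}.
So p -> <>p fails at the other 1 world.

1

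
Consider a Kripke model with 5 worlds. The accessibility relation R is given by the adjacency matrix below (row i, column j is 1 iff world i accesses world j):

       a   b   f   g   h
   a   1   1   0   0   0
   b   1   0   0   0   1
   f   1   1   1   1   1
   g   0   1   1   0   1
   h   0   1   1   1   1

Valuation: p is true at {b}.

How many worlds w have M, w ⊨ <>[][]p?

a: successors {a, b}; [][]p there: a:F, b:F. ✗
b: successors {a, h}; [][]p there: a:F, h:F. ✗
f: successors {a, b, f, g, h}; [][]p there: a:F, b:F, f:F, g:F, h:F. ✗
g: successors {b, f, h}; [][]p there: b:F, f:F, h:F. ✗
h: successors {b, f, g, h}; [][]p there: b:F, f:F, g:F, h:F. ✗
Satisfying worlds: ∅.

0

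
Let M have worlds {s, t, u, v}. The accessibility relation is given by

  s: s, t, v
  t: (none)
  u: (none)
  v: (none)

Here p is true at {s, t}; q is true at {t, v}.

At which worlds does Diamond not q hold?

{s}

s: successors {s, t, v}; not q there: s:T, t:F, v:F. ✓
t: no successors, so Diamond not q fails. ✗
u: no successors, so Diamond not q fails. ✗
v: no successors, so Diamond not q fails. ✗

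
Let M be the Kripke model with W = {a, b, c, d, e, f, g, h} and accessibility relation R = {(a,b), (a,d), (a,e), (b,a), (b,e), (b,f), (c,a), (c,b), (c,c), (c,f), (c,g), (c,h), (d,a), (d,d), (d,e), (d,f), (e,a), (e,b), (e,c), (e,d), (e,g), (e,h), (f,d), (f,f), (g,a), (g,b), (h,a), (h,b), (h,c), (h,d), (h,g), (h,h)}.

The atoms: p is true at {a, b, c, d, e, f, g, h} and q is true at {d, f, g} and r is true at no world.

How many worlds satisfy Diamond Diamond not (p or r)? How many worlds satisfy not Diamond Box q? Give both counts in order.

0 and 4

For Diamond Diamond not (p or r):
a: successors {b, d, e}; Diamond not (p or r) there: b:F, d:F, e:F. ✗
b: successors {a, e, f}; Diamond not (p or r) there: a:F, e:F, f:F. ✗
c: successors {a, b, c, f, g, h}; Diamond not (p or r) there: a:F, b:F, c:F, f:F, g:F, h:F. ✗
d: successors {a, d, e, f}; Diamond not (p or r) there: a:F, d:F, e:F, f:F. ✗
e: successors {a, b, c, d, g, h}; Diamond not (p or r) there: a:F, b:F, c:F, d:F, g:F, h:F. ✗
f: successors {d, f}; Diamond not (p or r) there: d:F, f:F. ✗
g: successors {a, b}; Diamond not (p or r) there: a:F, b:F. ✗
h: successors {a, b, c, d, g, h}; Diamond not (p or r) there: a:F, b:F, c:F, d:F, g:F, h:F. ✗
— 0 worlds.
For not Diamond Box q:
a: Diamond Box q is F. ✓
b: Diamond Box q is T. ✗
c: Diamond Box q is T. ✗
d: Diamond Box q is T. ✗
e: Diamond Box q is F. ✓
f: Diamond Box q is T. ✗
g: Diamond Box q is F. ✓
h: Diamond Box q is F. ✓
— 4 worlds.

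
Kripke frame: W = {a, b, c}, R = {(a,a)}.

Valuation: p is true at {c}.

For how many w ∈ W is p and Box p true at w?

a: p is F, Box p is F. ✗
b: p is F, Box p is T. ✗
c: p is T, Box p is T. ✓
Satisfying worlds: {c}.

1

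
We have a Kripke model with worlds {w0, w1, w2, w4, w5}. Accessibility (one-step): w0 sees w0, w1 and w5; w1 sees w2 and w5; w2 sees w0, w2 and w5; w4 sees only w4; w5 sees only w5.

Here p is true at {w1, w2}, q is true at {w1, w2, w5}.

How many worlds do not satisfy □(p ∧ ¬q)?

w0: successors {w0, w1, w5}; p ∧ ¬q there: w0:F, w1:F, w5:F. ✗
w1: successors {w2, w5}; p ∧ ¬q there: w2:F, w5:F. ✗
w2: successors {w0, w2, w5}; p ∧ ¬q there: w0:F, w2:F, w5:F. ✗
w4: successors {w4}; p ∧ ¬q there: w4:F. ✗
w5: successors {w5}; p ∧ ¬q there: w5:F. ✗
Satisfying worlds: ∅.
So □(p ∧ ¬q) fails at the other 5 worlds.

5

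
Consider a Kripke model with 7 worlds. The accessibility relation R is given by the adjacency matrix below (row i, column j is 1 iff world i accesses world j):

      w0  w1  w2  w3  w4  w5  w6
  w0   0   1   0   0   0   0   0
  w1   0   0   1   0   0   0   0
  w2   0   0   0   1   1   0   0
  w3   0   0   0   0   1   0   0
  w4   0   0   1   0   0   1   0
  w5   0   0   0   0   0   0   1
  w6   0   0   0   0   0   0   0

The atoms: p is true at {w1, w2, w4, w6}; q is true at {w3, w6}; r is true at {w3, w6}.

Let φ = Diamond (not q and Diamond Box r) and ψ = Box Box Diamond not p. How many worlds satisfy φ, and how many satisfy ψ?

3 and 3

For Diamond (not q and Diamond Box r):
w0: successors {w1}; not q and Diamond Box r there: w1:F. ✗
w1: successors {w2}; not q and Diamond Box r there: w2:F. ✗
w2: successors {w3, w4}; not q and Diamond Box r there: w3:F, w4:T. ✓
w3: successors {w4}; not q and Diamond Box r there: w4:T. ✓
w4: successors {w2, w5}; not q and Diamond Box r there: w2:F, w5:T. ✓
w5: successors {w6}; not q and Diamond Box r there: w6:F. ✗
w6: no successors, so Diamond (not q and Diamond Box r) fails. ✗
— 3 worlds.
For Box Box Diamond not p:
w0: successors {w1}; Box Diamond not p there: w1:T. ✓
w1: successors {w2}; Box Diamond not p there: w2:F. ✗
w2: successors {w3, w4}; Box Diamond not p there: w3:T, w4:F. ✗
w3: successors {w4}; Box Diamond not p there: w4:F. ✗
w4: successors {w2, w5}; Box Diamond not p there: w2:F, w5:F. ✗
w5: successors {w6}; Box Diamond not p there: w6:T. ✓
w6: no successors, so Box Box Diamond not p holds vacuously. ✓
— 3 worlds.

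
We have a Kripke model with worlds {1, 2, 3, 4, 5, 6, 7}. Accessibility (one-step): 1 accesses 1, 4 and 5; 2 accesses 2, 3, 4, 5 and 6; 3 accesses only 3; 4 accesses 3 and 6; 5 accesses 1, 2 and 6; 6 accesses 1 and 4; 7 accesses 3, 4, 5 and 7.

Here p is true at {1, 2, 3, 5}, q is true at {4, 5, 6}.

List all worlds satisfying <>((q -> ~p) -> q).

{1, 2, 4, 5, 6, 7}

1: successors {1, 4, 5}; (q -> ~p) -> q there: 1:F, 4:T, 5:T. ✓
2: successors {2, 3, 4, 5, 6}; (q -> ~p) -> q there: 2:F, 3:F, 4:T, 5:T, 6:T. ✓
3: successors {3}; (q -> ~p) -> q there: 3:F. ✗
4: successors {3, 6}; (q -> ~p) -> q there: 3:F, 6:T. ✓
5: successors {1, 2, 6}; (q -> ~p) -> q there: 1:F, 2:F, 6:T. ✓
6: successors {1, 4}; (q -> ~p) -> q there: 1:F, 4:T. ✓
7: successors {3, 4, 5, 7}; (q -> ~p) -> q there: 3:F, 4:T, 5:T, 7:F. ✓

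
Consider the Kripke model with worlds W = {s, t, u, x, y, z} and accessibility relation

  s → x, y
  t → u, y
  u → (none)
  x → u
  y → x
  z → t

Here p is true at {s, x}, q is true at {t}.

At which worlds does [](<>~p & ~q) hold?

{u, y}

s: successors {x, y}; <>~p & ~q there: x:T, y:F. ✗
t: successors {u, y}; <>~p & ~q there: u:F, y:F. ✗
u: no successors, so [](<>~p & ~q) holds vacuously. ✓
x: successors {u}; <>~p & ~q there: u:F. ✗
y: successors {x}; <>~p & ~q there: x:T. ✓
z: successors {t}; <>~p & ~q there: t:F. ✗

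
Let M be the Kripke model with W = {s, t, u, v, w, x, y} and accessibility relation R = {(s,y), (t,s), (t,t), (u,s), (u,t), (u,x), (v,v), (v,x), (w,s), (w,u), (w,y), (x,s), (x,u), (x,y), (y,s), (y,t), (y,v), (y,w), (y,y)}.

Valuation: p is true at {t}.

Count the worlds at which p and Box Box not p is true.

0

s: p is F, Box Box not p is F. ✗
t: p is T, Box Box not p is F. ✗
u: p is F, Box Box not p is F. ✗
v: p is F, Box Box not p is T. ✗
w: p is F, Box Box not p is F. ✗
x: p is F, Box Box not p is F. ✗
y: p is F, Box Box not p is F. ✗
Satisfying worlds: ∅.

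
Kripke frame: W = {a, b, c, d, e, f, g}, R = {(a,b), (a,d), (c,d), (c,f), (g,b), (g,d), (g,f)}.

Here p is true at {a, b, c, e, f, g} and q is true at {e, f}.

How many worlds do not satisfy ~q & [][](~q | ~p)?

2

a: ~q is T, [][](~q | ~p) is T. ✓
b: ~q is T, [][](~q | ~p) is T. ✓
c: ~q is T, [][](~q | ~p) is T. ✓
d: ~q is T, [][](~q | ~p) is T. ✓
e: ~q is F, [][](~q | ~p) is T. ✗
f: ~q is F, [][](~q | ~p) is T. ✗
g: ~q is T, [][](~q | ~p) is T. ✓
Satisfying worlds: {a, b, c, d, g}.
So ~q & [][](~q | ~p) fails at the other 2 worlds.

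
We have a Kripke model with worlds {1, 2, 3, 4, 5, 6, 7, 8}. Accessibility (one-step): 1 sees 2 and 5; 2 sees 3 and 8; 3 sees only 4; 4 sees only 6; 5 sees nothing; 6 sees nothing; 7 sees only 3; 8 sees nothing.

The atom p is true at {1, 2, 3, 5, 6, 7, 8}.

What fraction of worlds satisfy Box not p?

1: successors {2, 5}; not p there: 2:F, 5:F. ✗
2: successors {3, 8}; not p there: 3:F, 8:F. ✗
3: successors {4}; not p there: 4:T. ✓
4: successors {6}; not p there: 6:F. ✗
5: no successors, so Box not p holds vacuously. ✓
6: no successors, so Box not p holds vacuously. ✓
7: successors {3}; not p there: 3:F. ✗
8: no successors, so Box not p holds vacuously. ✓
That's 4 of 8 worlds, so 4/8 = 1/2.

1/2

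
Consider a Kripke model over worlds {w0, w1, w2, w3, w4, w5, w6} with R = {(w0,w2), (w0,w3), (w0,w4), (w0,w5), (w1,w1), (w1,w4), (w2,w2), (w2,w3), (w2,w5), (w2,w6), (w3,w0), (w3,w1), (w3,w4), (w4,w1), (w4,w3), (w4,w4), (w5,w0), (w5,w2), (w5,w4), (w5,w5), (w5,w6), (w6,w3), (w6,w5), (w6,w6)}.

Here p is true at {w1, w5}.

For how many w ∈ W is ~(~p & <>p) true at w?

2

w0: ~p & <>p is T. ✗
w1: ~p & <>p is F. ✓
w2: ~p & <>p is T. ✗
w3: ~p & <>p is T. ✗
w4: ~p & <>p is T. ✗
w5: ~p & <>p is F. ✓
w6: ~p & <>p is T. ✗
Satisfying worlds: {w1, w5}.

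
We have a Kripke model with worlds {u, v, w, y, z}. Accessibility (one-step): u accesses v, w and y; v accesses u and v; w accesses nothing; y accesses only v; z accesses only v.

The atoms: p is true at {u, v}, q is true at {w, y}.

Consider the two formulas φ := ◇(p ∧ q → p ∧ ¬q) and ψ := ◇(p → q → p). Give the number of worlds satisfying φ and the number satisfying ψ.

For ◇(p ∧ q → p ∧ ¬q):
u: successors {v, w, y}; p ∧ q → p ∧ ¬q there: v:T, w:T, y:T. ✓
v: successors {u, v}; p ∧ q → p ∧ ¬q there: u:T, v:T. ✓
w: no successors, so ◇(p ∧ q → p ∧ ¬q) fails. ✗
y: successors {v}; p ∧ q → p ∧ ¬q there: v:T. ✓
z: successors {v}; p ∧ q → p ∧ ¬q there: v:T. ✓
— 4 worlds.
For ◇(p → q → p):
u: successors {v, w, y}; p → q → p there: v:T, w:T, y:T. ✓
v: successors {u, v}; p → q → p there: u:T, v:T. ✓
w: no successors, so ◇(p → q → p) fails. ✗
y: successors {v}; p → q → p there: v:T. ✓
z: successors {v}; p → q → p there: v:T. ✓
— 4 worlds.

4 and 4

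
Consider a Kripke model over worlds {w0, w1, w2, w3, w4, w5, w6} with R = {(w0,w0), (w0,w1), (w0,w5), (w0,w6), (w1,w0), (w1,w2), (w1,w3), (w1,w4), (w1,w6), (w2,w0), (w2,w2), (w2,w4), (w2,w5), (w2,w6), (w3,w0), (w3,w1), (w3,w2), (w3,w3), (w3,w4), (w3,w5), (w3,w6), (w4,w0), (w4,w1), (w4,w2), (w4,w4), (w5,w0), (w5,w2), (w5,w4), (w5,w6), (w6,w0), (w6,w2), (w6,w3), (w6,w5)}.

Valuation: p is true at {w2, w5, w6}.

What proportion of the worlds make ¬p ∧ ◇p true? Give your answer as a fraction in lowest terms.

w0: ¬p is T, ◇p is T. ✓
w1: ¬p is T, ◇p is T. ✓
w2: ¬p is F, ◇p is T. ✗
w3: ¬p is T, ◇p is T. ✓
w4: ¬p is T, ◇p is T. ✓
w5: ¬p is F, ◇p is T. ✗
w6: ¬p is F, ◇p is T. ✗
That's 4 of 7 worlds, so 4/7.

4/7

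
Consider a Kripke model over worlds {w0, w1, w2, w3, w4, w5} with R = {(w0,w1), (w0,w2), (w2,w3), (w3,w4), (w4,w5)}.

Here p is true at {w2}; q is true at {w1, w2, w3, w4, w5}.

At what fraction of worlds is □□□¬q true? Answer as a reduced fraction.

w0: successors {w1, w2}; □□¬q there: w1:T, w2:F. ✗
w1: no successors, so □□□¬q holds vacuously. ✓
w2: successors {w3}; □□¬q there: w3:F. ✗
w3: successors {w4}; □□¬q there: w4:T. ✓
w4: successors {w5}; □□¬q there: w5:T. ✓
w5: no successors, so □□□¬q holds vacuously. ✓
That's 4 of 6 worlds, so 4/6 = 2/3.

2/3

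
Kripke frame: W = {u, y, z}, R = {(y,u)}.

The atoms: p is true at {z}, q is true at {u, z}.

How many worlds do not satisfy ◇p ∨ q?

1

u: ◇p is F, q is T. ✓
y: ◇p is F, q is F. ✗
z: ◇p is F, q is T. ✓
Satisfying worlds: {u, z}.
So ◇p ∨ q fails at the other 1 world.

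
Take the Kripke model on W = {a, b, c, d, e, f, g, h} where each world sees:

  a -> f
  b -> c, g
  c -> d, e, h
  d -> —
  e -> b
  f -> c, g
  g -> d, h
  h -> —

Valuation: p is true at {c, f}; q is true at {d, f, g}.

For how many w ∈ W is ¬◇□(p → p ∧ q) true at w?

4

a: ◇□(p → p ∧ q) is F. ✓
b: ◇□(p → p ∧ q) is T. ✗
c: ◇□(p → p ∧ q) is T. ✗
d: ◇□(p → p ∧ q) is F. ✓
e: ◇□(p → p ∧ q) is F. ✓
f: ◇□(p → p ∧ q) is T. ✗
g: ◇□(p → p ∧ q) is T. ✗
h: ◇□(p → p ∧ q) is F. ✓
Satisfying worlds: {a, d, e, h}.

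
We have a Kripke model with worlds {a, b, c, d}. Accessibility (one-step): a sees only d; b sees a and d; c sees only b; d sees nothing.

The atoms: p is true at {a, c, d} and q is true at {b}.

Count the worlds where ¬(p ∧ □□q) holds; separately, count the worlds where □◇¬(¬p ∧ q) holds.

For ¬(p ∧ □□q):
a: p ∧ □□q is T. ✗
b: p ∧ □□q is F. ✓
c: p ∧ □□q is F. ✓
d: p ∧ □□q is T. ✗
— 2 worlds.
For □◇¬(¬p ∧ q):
a: successors {d}; ◇¬(¬p ∧ q) there: d:F. ✗
b: successors {a, d}; ◇¬(¬p ∧ q) there: a:T, d:F. ✗
c: successors {b}; ◇¬(¬p ∧ q) there: b:T. ✓
d: no successors, so □◇¬(¬p ∧ q) holds vacuously. ✓
— 2 worlds.

2 and 2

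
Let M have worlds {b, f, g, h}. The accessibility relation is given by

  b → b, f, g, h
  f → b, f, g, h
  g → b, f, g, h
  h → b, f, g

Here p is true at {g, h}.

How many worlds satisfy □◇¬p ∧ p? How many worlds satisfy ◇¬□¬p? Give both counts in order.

2 and 4

For □◇¬p ∧ p:
b: □◇¬p is T, p is F. ✗
f: □◇¬p is T, p is F. ✗
g: □◇¬p is T, p is T. ✓
h: □◇¬p is T, p is T. ✓
— 2 worlds.
For ◇¬□¬p:
b: successors {b, f, g, h}; ¬□¬p there: b:T, f:T, g:T, h:T. ✓
f: successors {b, f, g, h}; ¬□¬p there: b:T, f:T, g:T, h:T. ✓
g: successors {b, f, g, h}; ¬□¬p there: b:T, f:T, g:T, h:T. ✓
h: successors {b, f, g}; ¬□¬p there: b:T, f:T, g:T. ✓
— 4 worlds.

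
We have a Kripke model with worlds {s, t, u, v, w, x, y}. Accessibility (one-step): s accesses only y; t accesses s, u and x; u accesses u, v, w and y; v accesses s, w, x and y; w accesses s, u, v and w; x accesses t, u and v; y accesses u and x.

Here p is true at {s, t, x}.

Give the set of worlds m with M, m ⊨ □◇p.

{s}

s: successors {y}; ◇p there: y:T. ✓
t: successors {s, u, x}; ◇p there: s:F, u:F, x:T. ✗
u: successors {u, v, w, y}; ◇p there: u:F, v:T, w:T, y:T. ✗
v: successors {s, w, x, y}; ◇p there: s:F, w:T, x:T, y:T. ✗
w: successors {s, u, v, w}; ◇p there: s:F, u:F, v:T, w:T. ✗
x: successors {t, u, v}; ◇p there: t:T, u:F, v:T. ✗
y: successors {u, x}; ◇p there: u:F, x:T. ✗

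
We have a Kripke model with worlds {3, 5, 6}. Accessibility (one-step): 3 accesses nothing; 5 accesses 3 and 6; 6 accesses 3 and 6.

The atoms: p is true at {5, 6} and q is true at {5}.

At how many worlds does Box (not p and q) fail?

3: no successors, so Box (not p and q) holds vacuously. ✓
5: successors {3, 6}; not p and q there: 3:F, 6:F. ✗
6: successors {3, 6}; not p and q there: 3:F, 6:F. ✗
Satisfying worlds: {3}.
So Box (not p and q) fails at the other 2 worlds.

2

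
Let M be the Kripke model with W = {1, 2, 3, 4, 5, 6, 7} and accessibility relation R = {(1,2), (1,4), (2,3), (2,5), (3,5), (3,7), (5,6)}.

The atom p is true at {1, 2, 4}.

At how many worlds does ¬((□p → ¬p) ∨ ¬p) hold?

1: (□p → ¬p) ∨ ¬p is F. ✓
2: (□p → ¬p) ∨ ¬p is T. ✗
3: (□p → ¬p) ∨ ¬p is T. ✗
4: (□p → ¬p) ∨ ¬p is F. ✓
5: (□p → ¬p) ∨ ¬p is T. ✗
6: (□p → ¬p) ∨ ¬p is T. ✗
7: (□p → ¬p) ∨ ¬p is T. ✗
Satisfying worlds: {1, 4}.

2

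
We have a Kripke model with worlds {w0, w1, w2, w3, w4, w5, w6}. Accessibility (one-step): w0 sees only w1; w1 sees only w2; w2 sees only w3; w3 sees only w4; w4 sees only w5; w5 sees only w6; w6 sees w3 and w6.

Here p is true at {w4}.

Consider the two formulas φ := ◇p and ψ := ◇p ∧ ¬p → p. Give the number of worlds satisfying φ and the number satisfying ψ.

For ◇p:
w0: successors {w1}; p there: w1:F. ✗
w1: successors {w2}; p there: w2:F. ✗
w2: successors {w3}; p there: w3:F. ✗
w3: successors {w4}; p there: w4:T. ✓
w4: successors {w5}; p there: w5:F. ✗
w5: successors {w6}; p there: w6:F. ✗
w6: successors {w3, w6}; p there: w3:F, w6:F. ✗
— 1 world.
For ◇p ∧ ¬p → p:
w0: ◇p ∧ ¬p is F, p is F. ✓
w1: ◇p ∧ ¬p is F, p is F. ✓
w2: ◇p ∧ ¬p is F, p is F. ✓
w3: ◇p ∧ ¬p is T, p is F. ✗
w4: ◇p ∧ ¬p is F, p is T. ✓
w5: ◇p ∧ ¬p is F, p is F. ✓
w6: ◇p ∧ ¬p is F, p is F. ✓
— 6 worlds.

1 and 6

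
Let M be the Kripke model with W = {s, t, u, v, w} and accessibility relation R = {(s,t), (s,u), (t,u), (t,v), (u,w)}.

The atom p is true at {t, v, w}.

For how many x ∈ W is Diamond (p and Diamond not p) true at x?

1

s: successors {t, u}; p and Diamond not p there: t:T, u:F. ✓
t: successors {u, v}; p and Diamond not p there: u:F, v:F. ✗
u: successors {w}; p and Diamond not p there: w:F. ✗
v: no successors, so Diamond (p and Diamond not p) fails. ✗
w: no successors, so Diamond (p and Diamond not p) fails. ✗
Satisfying worlds: {s}.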